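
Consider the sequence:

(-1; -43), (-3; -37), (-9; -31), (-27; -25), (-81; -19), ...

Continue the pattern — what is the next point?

(-243; -13)

First value — ×3 each step: -1, -3, -9, -27, -81 → -243.
Second value: -43, -37, -31, -25, -19 → -13 (+6 each step).
So the next point is (-243; -13).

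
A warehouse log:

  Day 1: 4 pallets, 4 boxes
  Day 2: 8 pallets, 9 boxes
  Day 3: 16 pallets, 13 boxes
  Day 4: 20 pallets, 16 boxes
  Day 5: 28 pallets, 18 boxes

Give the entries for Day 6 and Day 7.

32 pallets, 19 boxes; 40 pallets, 19 boxes

Pallets: 4, 8, 16, 20, 28 → 32 → 40 (alternating steps +4, +8, +4, +8, …).
Boxes: differences are 5, 4, 3, … (decreasing by 1 each time), so 4, 9, 13, 16, 18 → 19 → 19.
Putting the parts together: 32 pallets, 19 boxes and then 40 pallets, 19 boxes.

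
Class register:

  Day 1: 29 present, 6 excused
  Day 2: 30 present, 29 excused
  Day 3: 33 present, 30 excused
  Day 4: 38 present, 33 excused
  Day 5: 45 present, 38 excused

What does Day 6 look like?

Present: differences are 1, 3, 5, … (increasing by 2 each time), so 29, 30, 33, 38, 45 → 54.
Excused: always the previous value of the present, so 6, 29, 30, 33, 38 → 45.
Combining the parts gives 54 present, 45 excused.

54 present, 45 excused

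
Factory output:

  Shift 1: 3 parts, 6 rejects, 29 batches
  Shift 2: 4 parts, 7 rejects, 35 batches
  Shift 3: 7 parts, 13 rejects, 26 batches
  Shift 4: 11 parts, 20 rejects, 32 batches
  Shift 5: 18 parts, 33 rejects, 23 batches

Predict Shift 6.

29 parts, 53 rejects, 29 batches

Parts: 3, 4, 7, 11, 18 → 29 (each term is the sum of the two before it).
Rejects: each term is the sum of the two before it, so 6, 7, 13, 20, 33 → 53.
Batches: 29, 35, 26, 32, 23 → 29 (alternating steps +6, −9, +6, −9, …).
Putting it together: 29 parts, 53 rejects, 29 batches.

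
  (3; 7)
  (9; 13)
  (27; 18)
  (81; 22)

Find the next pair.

(243; 25)

For the first coordinate, ×3 each step: 3, 9, 27, 81 → 243.
Second coordinate — differences are 6, 5, 4, … (decreasing by 1 each time): 7, 13, 18, 22 → 25.
So the next pair is (243; 25).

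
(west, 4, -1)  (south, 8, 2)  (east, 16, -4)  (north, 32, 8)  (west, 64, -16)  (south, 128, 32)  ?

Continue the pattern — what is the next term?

(east, 256, -64)

Direction — repeats west → south → east → north: west, south, east, north, west, south → east.
Second entry: ×2 each step; 4, 8, 16, 32, 64, 128 → 256.
Third entry: -1, 2, -4, 8, -16, 32 → -64 (×(-2) each step).
So the next term is (east, 256, -64).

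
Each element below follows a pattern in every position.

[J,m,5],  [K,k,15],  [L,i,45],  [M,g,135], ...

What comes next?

[N,e,405]

First letter: letters move forward 1 place in the alphabet; J, K, L, M → N.
Second letter goes m, k, i, g → e (letters move back 2 places in the alphabet).
Third coordinate — ×3 each step: 5, 15, 45, 135 → 405.
Putting it together: [N,e,405].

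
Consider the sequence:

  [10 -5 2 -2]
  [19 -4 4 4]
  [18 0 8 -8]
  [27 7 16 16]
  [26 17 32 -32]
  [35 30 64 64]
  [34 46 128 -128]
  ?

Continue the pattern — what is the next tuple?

First part goes 10, 19, 18, 27, 26, 35, 34 → 43 (alternating steps +9, −1, +9, −1, …).
Second part goes -5, -4, 0, 7, 17, 30, 46 → 65 (differences are 1, 4, 7, … (increasing by 3 each time)).
Third part: 2, 4, 8, 16, 32, 64, 128 → 256 (×2 each step).
Fourth part goes -2, 4, -8, 16, -32, 64, -128 → 256 (×(-2) each step).
Combining the parts gives [43 65 256 256].

[43 65 256 256]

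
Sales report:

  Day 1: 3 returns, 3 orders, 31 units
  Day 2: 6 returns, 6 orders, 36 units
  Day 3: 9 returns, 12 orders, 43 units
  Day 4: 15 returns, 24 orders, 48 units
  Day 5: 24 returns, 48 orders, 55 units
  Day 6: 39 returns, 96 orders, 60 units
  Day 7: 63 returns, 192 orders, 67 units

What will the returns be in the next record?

102

Returns — each term is the sum of the two before it: 3, 6, 9, 15, 24, 39, 63 → 102.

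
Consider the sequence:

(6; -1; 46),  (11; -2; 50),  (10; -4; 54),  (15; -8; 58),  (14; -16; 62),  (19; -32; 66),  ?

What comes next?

(18; -64; 70)

First entry: alternating steps +5, −1, +5, −1, …; 6, 11, 10, 15, 14, 19 → 18.
Second entry: ×2 each step; -1, -2, -4, -8, -16, -32 → -64.
Third entry: +4 each step, so 46, 50, 54, 58, 62, 66 → 70.
Putting it together: (18; -64; 70).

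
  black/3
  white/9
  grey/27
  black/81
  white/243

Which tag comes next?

Shade: repeats black → white → grey; black, white, grey, black, white → grey.
For the second component, ×3 each step: 3, 9, 27, 81, 243 → 729.
So the next tag is grey/729.

grey/729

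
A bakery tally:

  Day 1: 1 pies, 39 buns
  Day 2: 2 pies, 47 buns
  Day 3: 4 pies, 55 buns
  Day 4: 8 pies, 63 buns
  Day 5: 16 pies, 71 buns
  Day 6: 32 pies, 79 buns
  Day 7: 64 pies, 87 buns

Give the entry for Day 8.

Pies: ×2 each step; 1, 2, 4, 8, 16, 32, 64 → 128.
Buns: +8 each step, so 39, 47, 55, 63, 71, 79, 87 → 95.
Putting it together: 128 pies, 95 buns.

128 pies, 95 buns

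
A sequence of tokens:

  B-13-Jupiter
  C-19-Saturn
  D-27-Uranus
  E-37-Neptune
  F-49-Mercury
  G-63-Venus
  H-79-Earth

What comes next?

For the letter, letters move forward 1 place in the alphabet: B, C, D, E, F, G, H → I.
Second component — differences are 6, 8, 10, … (increasing by 2 each time): 13, 19, 27, 37, 49, 63, 79 → 97.
Planet: Jupiter, Saturn, Uranus, Neptune, Mercury, Venus, Earth → Mars (runs through the planets Mercury→Neptune).
Combining the parts gives I-97-Mars.

I-97-Mars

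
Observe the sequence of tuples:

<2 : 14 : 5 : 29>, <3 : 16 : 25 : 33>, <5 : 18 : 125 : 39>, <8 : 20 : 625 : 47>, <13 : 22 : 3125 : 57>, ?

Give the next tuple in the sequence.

First slot goes 2, 3, 5, 8, 13 → 21 (each term is the sum of the two before it).
Second slot goes 14, 16, 18, 20, 22 → 24 (+2 each step).
Third slot: 5, 25, 125, 625, 3125 → 15625 (×5 each step).
Fourth slot: 29, 33, 39, 47, 57 → 69 (differences are 4, 6, 8, … (increasing by 2 each time)).
Putting it together: <21 : 24 : 15625 : 69>.

<21 : 24 : 15625 : 69>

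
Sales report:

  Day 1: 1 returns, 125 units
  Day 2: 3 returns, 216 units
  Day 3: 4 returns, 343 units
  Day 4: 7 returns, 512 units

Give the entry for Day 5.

Returns: each term is the sum of the two before it; 1, 3, 4, 7 → 11.
Units: perfect cubes: 5³, 6³, 7³, …; 125, 216, 343, 512 → 729.
Combining the parts gives 11 returns, 729 units.

11 returns, 729 units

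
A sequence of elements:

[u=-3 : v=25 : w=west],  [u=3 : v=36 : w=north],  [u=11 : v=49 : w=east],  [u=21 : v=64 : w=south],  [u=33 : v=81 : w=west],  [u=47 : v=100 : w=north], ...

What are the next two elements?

U goes -3, 3, 11, 21, 33, 47 → 63 → 81 (differences are 6, 8, 10, … (increasing by 2 each time)).
V — perfect squares: 5², 6², 7², …: 25, 36, 49, 64, 81, 100 → 121 → 144.
W: repeats west → north → east → south; west, north, east, south, west, north → east → south.
Putting the parts together: [u=63 : v=121 : w=east] and then [u=81 : v=144 : w=south].

[u=63 : v=121 : w=east], [u=81 : v=144 : w=south]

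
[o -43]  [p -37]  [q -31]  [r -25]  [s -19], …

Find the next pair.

For the letter, letters move forward 1 place in the alphabet: o, p, q, r, s → t.
For the second component, +6 each step: -43, -37, -31, -25, -19 → -13.
Putting it together: [t -13].

[t -13]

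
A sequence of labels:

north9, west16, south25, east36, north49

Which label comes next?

west64

Direction: repeats north → west → south → east, so north, west, south, east, north → west.
Second component: 9, 16, 25, 36, 49 → 64 (perfect squares: 3², 4², 5², …).
Putting it together: west64.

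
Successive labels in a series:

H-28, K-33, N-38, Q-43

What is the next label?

T-48

Letter goes H, K, N, Q → T (letters move forward 3 places in the alphabet).
Second component: +5 each step; 28, 33, 38, 43 → 48.
So the next label is T-48.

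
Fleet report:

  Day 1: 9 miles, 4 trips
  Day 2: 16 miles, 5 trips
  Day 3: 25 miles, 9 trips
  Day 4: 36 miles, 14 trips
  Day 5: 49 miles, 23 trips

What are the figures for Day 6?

64 miles, 37 trips

Miles — perfect squares: 3², 4², 5², …: 9, 16, 25, 36, 49 → 64.
For the trips, each term is the sum of the two before it: 4, 5, 9, 14, 23 → 37.
Putting it together: 64 miles, 37 trips.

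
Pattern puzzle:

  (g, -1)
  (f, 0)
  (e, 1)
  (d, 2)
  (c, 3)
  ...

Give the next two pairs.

(b, 4), (a, 5)

For the letter, letters move back 1 place in the alphabet: g, f, e, d, c → b → a.
Second part — +1 each step: -1, 0, 1, 2, 3 → 4 → 5.
So the next two pairs are (b, 4) and (a, 5).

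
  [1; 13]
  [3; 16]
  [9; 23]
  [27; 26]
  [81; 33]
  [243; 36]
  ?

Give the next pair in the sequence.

First slot: ×3 each step, so 1, 3, 9, 27, 81, 243 → 729.
Second slot: alternating steps +3, +7, +3, +7, …, so 13, 16, 23, 26, 33, 36 → 43.
So the next pair is [729; 43].

[729; 43]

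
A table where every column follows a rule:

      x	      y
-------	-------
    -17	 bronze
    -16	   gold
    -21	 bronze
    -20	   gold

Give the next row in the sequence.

Column x: alternating steps +1, −5, +1, −5, …; -17, -16, -21, -20 → -25.
Column y — alternates bronze ↔ gold: bronze, gold, bronze, gold → bronze.
So the next row is -25  bronze.

-25  bronze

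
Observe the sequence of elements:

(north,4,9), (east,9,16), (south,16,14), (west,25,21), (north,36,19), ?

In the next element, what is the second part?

Direction: north, east, south, west, north → east (repeats north → east → south → west).
Second part: perfect squares: 2², 3², 4², …; 4, 9, 16, 25, 36 → 49.
Third part: alternating steps +7, −2, +7, −2, …, so 9, 16, 14, 21, 19 → 26.

49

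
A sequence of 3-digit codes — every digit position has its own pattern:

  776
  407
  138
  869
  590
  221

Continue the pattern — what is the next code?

First digit: 7, 4, 1, 8, 5, 2 → 9 (−3 each step, mod 10).
Second digit goes 7, 0, 3, 6, 9, 2 → 5 (+3 each step, mod 10).
For the third digit, +1 each step, mod 10: 6, 7, 8, 9, 0, 1 → 2.
So the next code is 952.

952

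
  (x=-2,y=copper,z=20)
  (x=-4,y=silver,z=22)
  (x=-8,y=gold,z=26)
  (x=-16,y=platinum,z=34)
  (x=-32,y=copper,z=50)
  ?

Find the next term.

(x=-64,y=silver,z=82)

X — ×2 each step: -2, -4, -8, -16, -32 → -64.
Y: repeats copper → silver → gold → platinum, so copper, silver, gold, platinum, copper → silver.
Z — together with the x always sums to 18: 20, 22, 26, 34, 50 → 82.
Putting it together: (x=-64,y=silver,z=82).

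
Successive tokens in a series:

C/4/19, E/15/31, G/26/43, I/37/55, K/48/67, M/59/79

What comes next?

For the letter, letters move forward 2 places in the alphabet: C, E, G, I, K, M → O.
Second component: +11 each step, so 4, 15, 26, 37, 48, 59 → 70.
Third component — +12 each step: 19, 31, 43, 55, 67, 79 → 91.
So the next token is O/70/91.

O/70/91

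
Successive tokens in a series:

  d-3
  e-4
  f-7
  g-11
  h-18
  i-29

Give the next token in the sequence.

j-47

Letter: letters move forward 1 place in the alphabet, so d, e, f, g, h, i → j.
Second component: 3, 4, 7, 11, 18, 29 → 47 (each term is the sum of the two before it).
So the next token is j-47.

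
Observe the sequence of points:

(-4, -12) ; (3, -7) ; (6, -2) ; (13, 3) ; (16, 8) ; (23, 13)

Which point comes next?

(26, 18)

First entry — alternating steps +7, +3, +7, +3, …: -4, 3, 6, 13, 16, 23 → 26.
For the second entry, +5 each step: -12, -7, -2, 3, 8, 13 → 18.
Combining the parts gives (26, 18).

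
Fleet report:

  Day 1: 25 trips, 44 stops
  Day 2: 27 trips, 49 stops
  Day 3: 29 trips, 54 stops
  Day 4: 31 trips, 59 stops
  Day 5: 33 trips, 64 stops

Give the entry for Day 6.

Trips: +2 each step, so 25, 27, 29, 31, 33 → 35.
Stops: 44, 49, 54, 59, 64 → 69 (+5 each step).
So the next line is 35 trips, 69 stops.

35 trips, 69 stops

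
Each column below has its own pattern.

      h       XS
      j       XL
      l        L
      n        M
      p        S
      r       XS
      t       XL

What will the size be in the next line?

Size: repeats XS → XL → L → M → S; XS, XL, L, M, S, XS, XL → L.

L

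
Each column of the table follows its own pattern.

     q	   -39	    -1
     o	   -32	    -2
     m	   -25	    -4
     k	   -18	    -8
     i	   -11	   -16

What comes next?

g  -4  -32

Letter — letters move back 2 places in the alphabet: q, o, m, k, i → g.
Second component goes -39, -32, -25, -18, -11 → -4 (+7 each step).
Third component goes -1, -2, -4, -8, -16 → -32 (×2 each step).
Combining the parts gives g  -4  -32.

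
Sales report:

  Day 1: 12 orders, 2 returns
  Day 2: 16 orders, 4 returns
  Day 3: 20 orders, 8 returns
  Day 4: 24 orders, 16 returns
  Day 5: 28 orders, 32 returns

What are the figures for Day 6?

For the orders, +4 each step: 12, 16, 20, 24, 28 → 32.
Returns goes 2, 4, 8, 16, 32 → 64 (×2 each step).
Putting it together: 32 orders, 64 returns.

32 orders, 64 returns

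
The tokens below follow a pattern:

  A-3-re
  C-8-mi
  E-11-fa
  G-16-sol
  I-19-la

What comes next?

Letter: letters move forward 2 places in the alphabet; A, C, E, G, I → K.
Second component goes 3, 8, 11, 16, 19 → 24 (alternating steps +5, +3, +5, +3, …).
Note — runs through the solfège scale do→ti: re, mi, fa, sol, la → ti.
So the next token is K-24-ti.

K-24-ti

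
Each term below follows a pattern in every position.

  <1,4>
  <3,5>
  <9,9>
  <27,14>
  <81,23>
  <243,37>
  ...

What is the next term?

First part: ×3 each step, so 1, 3, 9, 27, 81, 243 → 729.
Second part goes 4, 5, 9, 14, 23, 37 → 60 (each term is the sum of the two before it).
So the next term is <729,60>.

<729,60>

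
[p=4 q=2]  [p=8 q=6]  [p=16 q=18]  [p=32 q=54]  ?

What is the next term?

P: ×2 each step; 4, 8, 16, 32 → 64.
For the q, ×3 each step: 2, 6, 18, 54 → 162.
Putting it together: [p=64 q=162].

[p=64 q=162]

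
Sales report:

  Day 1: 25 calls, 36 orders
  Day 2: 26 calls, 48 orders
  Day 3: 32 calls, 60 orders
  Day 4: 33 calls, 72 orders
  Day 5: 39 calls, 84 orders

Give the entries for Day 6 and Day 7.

40 calls, 96 orders; 46 calls, 108 orders

Calls: alternating steps +1, +6, +1, +6, …; 25, 26, 32, 33, 39 → 40 → 46.
Orders goes 36, 48, 60, 72, 84 → 96 → 108 (+12 each step).
Putting the parts together: 40 calls, 96 orders and then 46 calls, 108 orders.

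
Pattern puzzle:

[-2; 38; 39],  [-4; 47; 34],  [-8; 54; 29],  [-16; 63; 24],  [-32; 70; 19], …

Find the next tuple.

[-64; 79; 14]

First coordinate goes -2, -4, -8, -16, -32 → -64 (×2 each step).
For the second coordinate, alternating steps +9, +7, +9, +7, …: 38, 47, 54, 63, 70 → 79.
For the third coordinate, −5 each step: 39, 34, 29, 24, 19 → 14.
Combining the parts gives [-64; 79; 14].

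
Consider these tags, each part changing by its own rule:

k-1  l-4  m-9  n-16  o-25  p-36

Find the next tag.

For the letter, letters move forward 1 place in the alphabet: k, l, m, n, o, p → q.
Second component: perfect squares: 1², 2², 3², …, so 1, 4, 9, 16, 25, 36 → 49.
Combining the parts gives q-49.

q-49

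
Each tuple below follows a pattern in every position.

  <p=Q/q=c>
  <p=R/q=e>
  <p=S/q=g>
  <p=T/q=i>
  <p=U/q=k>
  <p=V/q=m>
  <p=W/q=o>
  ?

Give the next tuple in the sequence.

<p=X/q=q>

P goes Q, R, S, T, U, V, W → X (letters move forward 1 place in the alphabet).
Q: letters move forward 2 places in the alphabet, so c, e, g, i, k, m, o → q.
Combining the parts gives <p=X/q=q>.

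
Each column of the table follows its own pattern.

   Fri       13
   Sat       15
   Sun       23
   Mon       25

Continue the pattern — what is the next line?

Day — runs through the weekdays Mon→Sun: Fri, Sat, Sun, Mon → Tue.
Second component — alternating steps +2, +8, +2, +8, …: 13, 15, 23, 25 → 33.
So the next line is Tue  33.

Tue  33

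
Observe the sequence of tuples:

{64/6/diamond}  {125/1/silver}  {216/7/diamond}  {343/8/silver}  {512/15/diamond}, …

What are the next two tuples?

{729/23/silver}, {1000/38/diamond}

First entry: perfect cubes: 4³, 5³, 6³, …, so 64, 125, 216, 343, 512 → 729 → 1000.
Second entry: each term is the sum of the two before it; 6, 1, 7, 8, 15 → 23 → 38.
Rank — alternates diamond ↔ silver: diamond, silver, diamond, silver, diamond → silver → diamond.
So the next two tuples are {729/23/silver} and {1000/38/diamond}.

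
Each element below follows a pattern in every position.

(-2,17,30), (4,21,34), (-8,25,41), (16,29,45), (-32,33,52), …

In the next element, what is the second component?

Second component: +4 each step, so 17, 21, 25, 29, 33 → 37.

37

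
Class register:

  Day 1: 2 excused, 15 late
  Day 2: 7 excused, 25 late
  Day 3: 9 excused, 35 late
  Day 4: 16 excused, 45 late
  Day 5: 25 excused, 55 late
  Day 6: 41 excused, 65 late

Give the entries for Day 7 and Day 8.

For the excused, each term is the sum of the two before it: 2, 7, 9, 16, 25, 41 → 66 → 107.
For the late, +10 each step: 15, 25, 35, 45, 55, 65 → 75 → 85.
So the next two rows are 66 excused, 75 late and 107 excused, 85 late.

66 excused, 75 late; 107 excused, 85 late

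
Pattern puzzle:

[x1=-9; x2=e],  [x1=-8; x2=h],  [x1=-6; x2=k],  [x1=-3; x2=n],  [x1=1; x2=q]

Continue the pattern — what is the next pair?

X1 goes -9, -8, -6, -3, 1 → 6 (differences are 1, 2, 3, … (increasing by 1 each time)).
X2: e, h, k, n, q → t (letters move forward 3 places in the alphabet).
Putting it together: [x1=6; x2=t].

[x1=6; x2=t]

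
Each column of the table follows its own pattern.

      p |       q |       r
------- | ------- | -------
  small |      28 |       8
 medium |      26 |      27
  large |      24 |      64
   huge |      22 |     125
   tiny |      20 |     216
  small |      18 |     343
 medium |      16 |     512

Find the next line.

Column p: repeats small → medium → large → huge → tiny, so small, medium, large, huge, tiny, small, medium → large.
Column q: 28, 26, 24, 22, 20, 18, 16 → 14 (−2 each step).
Column r: perfect cubes: 2³, 3³, 4³, …; 8, 27, 64, 125, 216, 343, 512 → 729.
Combining the parts gives large  14  729.

large  14  729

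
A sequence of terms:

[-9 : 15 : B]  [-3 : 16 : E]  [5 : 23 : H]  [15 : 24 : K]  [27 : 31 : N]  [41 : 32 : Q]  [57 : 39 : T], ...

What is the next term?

[75 : 40 : W]

First component goes -9, -3, 5, 15, 27, 41, 57 → 75 (differences are 6, 8, 10, … (increasing by 2 each time)).
Second component — alternating steps +1, +7, +1, +7, …: 15, 16, 23, 24, 31, 32, 39 → 40.
Letter goes B, E, H, K, N, Q, T → W (letters move forward 3 places in the alphabet).
Putting it together: [75 : 40 : W].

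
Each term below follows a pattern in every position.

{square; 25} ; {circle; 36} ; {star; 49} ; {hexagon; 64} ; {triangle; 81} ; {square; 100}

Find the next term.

{circle; 121}

Shape: square, circle, star, hexagon, triangle, square → circle (repeats square → circle → star → hexagon → triangle).
Second component goes 25, 36, 49, 64, 81, 100 → 121 (perfect squares: 5², 6², 7², …).
So the next term is {circle; 121}.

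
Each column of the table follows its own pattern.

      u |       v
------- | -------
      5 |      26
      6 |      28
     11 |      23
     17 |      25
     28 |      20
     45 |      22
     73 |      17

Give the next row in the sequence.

Column u goes 5, 6, 11, 17, 28, 45, 73 → 118 (each term is the sum of the two before it).
For the column v, alternating steps +2, −5, +2, −5, …: 26, 28, 23, 25, 20, 22, 17 → 19.
Combining the parts gives 118  19.

118  19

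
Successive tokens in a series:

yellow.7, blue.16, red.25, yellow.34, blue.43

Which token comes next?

Colour: yellow, blue, red, yellow, blue → red (repeats yellow → blue → red).
Second component: 7, 16, 25, 34, 43 → 52 (+9 each step).
Combining the parts gives red.52.

red.52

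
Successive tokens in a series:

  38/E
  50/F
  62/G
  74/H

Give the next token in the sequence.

For the first component, +12 each step: 38, 50, 62, 74 → 86.
Letter — letters move forward 1 place in the alphabet: E, F, G, H → I.
Combining the parts gives 86/I.

86/I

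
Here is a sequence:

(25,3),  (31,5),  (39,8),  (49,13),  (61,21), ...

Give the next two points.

(75,34), (91,55)

For the first slot, differences are 6, 8, 10, … (increasing by 2 each time): 25, 31, 39, 49, 61 → 75 → 91.
Second slot goes 3, 5, 8, 13, 21 → 34 → 55 (each term is the sum of the two before it).
Putting the parts together: (75,34) and then (91,55).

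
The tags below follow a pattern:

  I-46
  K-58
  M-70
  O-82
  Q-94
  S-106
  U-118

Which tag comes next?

W-130

Letter: letters move forward 2 places in the alphabet, so I, K, M, O, Q, S, U → W.
For the second component, +12 each step: 46, 58, 70, 82, 94, 106, 118 → 130.
Combining the parts gives W-130.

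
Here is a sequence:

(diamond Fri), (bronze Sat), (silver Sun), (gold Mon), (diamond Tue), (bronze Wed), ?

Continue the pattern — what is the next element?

For the rank, repeats diamond → bronze → silver → gold: diamond, bronze, silver, gold, diamond, bronze → silver.
Day: runs through the weekdays Mon→Sun, so Fri, Sat, Sun, Mon, Tue, Wed → Thu.
Combining the parts gives (silver Thu).

(silver Thu)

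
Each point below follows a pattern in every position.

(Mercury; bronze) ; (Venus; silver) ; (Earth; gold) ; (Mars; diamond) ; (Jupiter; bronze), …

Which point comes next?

Planet: runs through the planets Mercury→Neptune, so Mercury, Venus, Earth, Mars, Jupiter → Saturn.
Rank goes bronze, silver, gold, diamond, bronze → silver (repeats bronze → silver → gold → diamond).
Combining the parts gives (Saturn; silver).

(Saturn; silver)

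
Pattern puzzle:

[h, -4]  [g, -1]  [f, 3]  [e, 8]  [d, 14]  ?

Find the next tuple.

[c, 21]

Letter: letters move back 1 place in the alphabet; h, g, f, e, d → c.
Second entry goes -4, -1, 3, 8, 14 → 21 (differences are 3, 4, 5, … (increasing by 1 each time)).
So the next tuple is [c, 21].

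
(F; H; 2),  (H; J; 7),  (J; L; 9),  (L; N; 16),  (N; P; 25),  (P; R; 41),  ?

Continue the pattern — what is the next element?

(R; T; 66)

First letter: F, H, J, L, N, P → R (letters move forward 2 places in the alphabet).
Second letter: letters move forward 2 places in the alphabet; H, J, L, N, P, R → T.
Third coordinate: each term is the sum of the two before it, so 2, 7, 9, 16, 25, 41 → 66.
Combining the parts gives (R; T; 66).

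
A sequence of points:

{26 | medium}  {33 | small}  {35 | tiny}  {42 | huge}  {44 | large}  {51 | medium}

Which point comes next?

{53 | small}

First entry — alternating steps +7, +2, +7, +2, …: 26, 33, 35, 42, 44, 51 → 53.
Size: medium, small, tiny, huge, large, medium → small (repeats medium → small → tiny → huge → large).
Putting it together: {53 | small}.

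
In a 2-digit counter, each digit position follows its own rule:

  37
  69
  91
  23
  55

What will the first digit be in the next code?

8

First digit: 3, 6, 9, 2, 5 → 8 (+3 each step, mod 10).
Second digit goes 7, 9, 1, 3, 5 → 7 (+2 each step, mod 10).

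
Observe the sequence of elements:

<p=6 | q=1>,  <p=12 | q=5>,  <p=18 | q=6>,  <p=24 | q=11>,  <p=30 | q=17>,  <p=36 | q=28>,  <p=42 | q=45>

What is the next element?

For the p, +6 each step: 6, 12, 18, 24, 30, 36, 42 → 48.
Q: each term is the sum of the two before it; 1, 5, 6, 11, 17, 28, 45 → 73.
So the next element is <p=48 | q=73>.

<p=48 | q=73>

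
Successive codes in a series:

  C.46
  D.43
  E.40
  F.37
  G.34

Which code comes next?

H.31

Letter: letters move forward 1 place in the alphabet; C, D, E, F, G → H.
Second component: 46, 43, 40, 37, 34 → 31 (−3 each step).
Putting it together: H.31.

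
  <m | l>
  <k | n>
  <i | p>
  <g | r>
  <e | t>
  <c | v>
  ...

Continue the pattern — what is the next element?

First letter: letters move back 2 places in the alphabet, so m, k, i, g, e, c → a.
Second letter — letters move forward 2 places in the alphabet: l, n, p, r, t, v → x.
Combining the parts gives <a | x>.

<a | x>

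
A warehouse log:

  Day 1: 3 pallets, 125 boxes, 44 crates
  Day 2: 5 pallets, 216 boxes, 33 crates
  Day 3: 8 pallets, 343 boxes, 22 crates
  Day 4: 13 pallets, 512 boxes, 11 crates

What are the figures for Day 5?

For the pallets, each term is the sum of the two before it: 3, 5, 8, 13 → 21.
Boxes goes 125, 216, 343, 512 → 729 (perfect cubes: 5³, 6³, 7³, …).
Crates goes 44, 33, 22, 11 → 0 (−11 each step).
Combining the parts gives 21 pallets, 729 boxes, 0 crates.

21 pallets, 729 boxes, 0 crates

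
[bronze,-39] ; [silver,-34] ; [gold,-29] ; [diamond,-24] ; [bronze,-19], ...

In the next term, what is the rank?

For the rank, repeats bronze → silver → gold → diamond: bronze, silver, gold, diamond, bronze → silver.
Second component: -39, -34, -29, -24, -19 → -14 (+5 each step).

silver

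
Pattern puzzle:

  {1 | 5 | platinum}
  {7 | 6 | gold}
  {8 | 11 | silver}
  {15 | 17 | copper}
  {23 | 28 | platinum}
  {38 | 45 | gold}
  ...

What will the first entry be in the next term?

First entry: each term is the sum of the two before it, so 1, 7, 8, 15, 23, 38 → 61.

61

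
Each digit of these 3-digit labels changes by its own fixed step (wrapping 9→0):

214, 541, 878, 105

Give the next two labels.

First digit: +3 each step, mod 10; 2, 5, 8, 1 → 4 → 7.
Second digit — +3 each step, mod 10: 1, 4, 7, 0 → 3 → 6.
Third digit: −3 each step, mod 10; 4, 1, 8, 5 → 2 → 9.
So the next two labels are 432 and 769.

432, 769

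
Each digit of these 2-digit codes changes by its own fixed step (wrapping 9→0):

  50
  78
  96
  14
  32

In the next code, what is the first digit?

First digit: +2 each step, mod 10, so 5, 7, 9, 1, 3 → 5.

5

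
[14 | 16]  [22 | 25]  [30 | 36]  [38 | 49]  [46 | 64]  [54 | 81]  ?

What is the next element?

For the first value, +8 each step: 14, 22, 30, 38, 46, 54 → 62.
Second value: perfect squares: 4², 5², 6², …, so 16, 25, 36, 49, 64, 81 → 100.
Combining the parts gives [62 | 100].

[62 | 100]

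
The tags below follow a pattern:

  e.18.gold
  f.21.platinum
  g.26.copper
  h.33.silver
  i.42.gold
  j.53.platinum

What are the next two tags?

Letter: letters move forward 1 place in the alphabet, so e, f, g, h, i, j → k → l.
Second component — differences are 3, 5, 7, … (increasing by 2 each time): 18, 21, 26, 33, 42, 53 → 66 → 81.
For the metal, repeats gold → platinum → copper → silver: gold, platinum, copper, silver, gold, platinum → copper → silver.
Putting the parts together: k.66.copper and then l.81.silver.

k.66.copper then l.81.silver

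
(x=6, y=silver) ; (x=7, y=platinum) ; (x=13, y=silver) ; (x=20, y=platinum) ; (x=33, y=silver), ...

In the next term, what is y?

platinum

For the y, alternates silver ↔ platinum: silver, platinum, silver, platinum, silver → platinum.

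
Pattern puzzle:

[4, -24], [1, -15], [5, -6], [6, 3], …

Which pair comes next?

First slot goes 4, 1, 5, 6 → 11 (each term is the sum of the two before it).
Second slot: +9 each step, so -24, -15, -6, 3 → 12.
Combining the parts gives [11, 12].

[11, 12]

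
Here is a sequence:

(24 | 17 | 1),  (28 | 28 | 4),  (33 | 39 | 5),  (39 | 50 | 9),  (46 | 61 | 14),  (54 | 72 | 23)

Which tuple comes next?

(63 | 83 | 37)

For the first part, differences are 4, 5, 6, … (increasing by 1 each time): 24, 28, 33, 39, 46, 54 → 63.
Second part: +11 each step, so 17, 28, 39, 50, 61, 72 → 83.
Third part: 1, 4, 5, 9, 14, 23 → 37 (each term is the sum of the two before it).
So the next tuple is (63 | 83 | 37).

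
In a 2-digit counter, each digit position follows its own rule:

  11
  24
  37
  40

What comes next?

For the first digit, +1 each step, mod 10: 1, 2, 3, 4 → 5.
Second digit: +3 each step, mod 10; 1, 4, 7, 0 → 3.
So the next token is 53.

53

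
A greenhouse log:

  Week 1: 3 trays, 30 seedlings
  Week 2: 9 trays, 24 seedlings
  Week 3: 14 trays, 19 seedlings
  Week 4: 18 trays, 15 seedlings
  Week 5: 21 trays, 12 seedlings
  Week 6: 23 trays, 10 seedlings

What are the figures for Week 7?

Trays goes 3, 9, 14, 18, 21, 23 → 24 (differences are 6, 5, 4, … (decreasing by 1 each time)).
Seedlings goes 30, 24, 19, 15, 12, 10 → 9 (together with the trays always sums to 33).
Combining the parts gives 24 trays, 9 seedlings.

24 trays, 9 seedlings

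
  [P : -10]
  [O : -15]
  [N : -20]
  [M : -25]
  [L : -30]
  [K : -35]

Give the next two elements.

Letter: P, O, N, M, L, K → J → I (letters move back 1 place in the alphabet).
Second part goes -10, -15, -20, -25, -30, -35 → -40 → -45 (−5 each step).
Putting the parts together: [J : -40] and then [I : -45].

[J : -40], [I : -45]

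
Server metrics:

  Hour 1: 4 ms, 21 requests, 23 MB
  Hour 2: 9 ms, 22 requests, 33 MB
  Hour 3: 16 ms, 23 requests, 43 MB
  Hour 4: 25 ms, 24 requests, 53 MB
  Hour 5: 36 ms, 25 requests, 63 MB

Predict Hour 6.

Ms goes 4, 9, 16, 25, 36 → 49 (perfect squares: 2², 3², 4², …).
Requests goes 21, 22, 23, 24, 25 → 26 (+1 each step).
MB — +10 each step: 23, 33, 43, 53, 63 → 73.
Putting it together: 49 ms, 26 requests, 73 MB.

49 ms, 26 requests, 73 MB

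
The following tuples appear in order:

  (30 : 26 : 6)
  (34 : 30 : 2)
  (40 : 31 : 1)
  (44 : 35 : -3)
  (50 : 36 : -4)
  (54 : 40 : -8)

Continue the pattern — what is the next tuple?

First component goes 30, 34, 40, 44, 50, 54 → 60 (alternating steps +4, +6, +4, +6, …).
Second component: 26, 30, 31, 35, 36, 40 → 41 (alternating steps +4, +1, +4, +1, …).
Third component: 6, 2, 1, -3, -4, -8 → -9 (together with the second component always sums to 32).
So the next tuple is (60 : 41 : -9).

(60 : 41 : -9)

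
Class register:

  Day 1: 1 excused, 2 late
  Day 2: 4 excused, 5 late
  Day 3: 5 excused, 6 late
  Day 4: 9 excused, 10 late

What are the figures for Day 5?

14 excused, 15 late

For the excused, each term is the sum of the two before it: 1, 4, 5, 9 → 14.
Late: 2, 5, 6, 10 → 15 (always 1 more than the excused).
Combining the parts gives 14 excused, 15 late.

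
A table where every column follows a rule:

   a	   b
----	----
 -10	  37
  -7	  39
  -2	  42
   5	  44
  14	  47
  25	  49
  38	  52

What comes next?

Column a — differences are 3, 5, 7, … (increasing by 2 each time): -10, -7, -2, 5, 14, 25, 38 → 53.
Column b: alternating steps +2, +3, +2, +3, …; 37, 39, 42, 44, 47, 49, 52 → 54.
So the next line is 53  54.

53  54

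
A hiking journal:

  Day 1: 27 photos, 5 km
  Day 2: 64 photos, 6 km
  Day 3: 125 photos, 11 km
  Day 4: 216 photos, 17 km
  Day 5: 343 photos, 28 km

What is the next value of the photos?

512

Photos: perfect cubes: 3³, 4³, 5³, …, so 27, 64, 125, 216, 343 → 512.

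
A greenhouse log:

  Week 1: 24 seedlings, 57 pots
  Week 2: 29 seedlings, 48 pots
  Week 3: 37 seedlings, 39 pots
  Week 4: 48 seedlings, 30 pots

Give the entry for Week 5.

62 seedlings, 21 pots

For the seedlings, differences are 5, 8, 11, … (increasing by 3 each time): 24, 29, 37, 48 → 62.
Pots: 57, 48, 39, 30 → 21 (−9 each step).
Putting it together: 62 seedlings, 21 pots.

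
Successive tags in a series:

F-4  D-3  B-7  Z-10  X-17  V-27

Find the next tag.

T-44

Letter: letters move back 2 places in the alphabet, wrapping A→Z; F, D, B, Z, X, V → T.
Second component — each term is the sum of the two before it: 4, 3, 7, 10, 17, 27 → 44.
So the next tag is T-44.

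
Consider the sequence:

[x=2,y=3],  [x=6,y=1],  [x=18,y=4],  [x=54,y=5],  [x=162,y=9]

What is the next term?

X: ×3 each step, so 2, 6, 18, 54, 162 → 486.
Y: each term is the sum of the two before it, so 3, 1, 4, 5, 9 → 14.
Combining the parts gives [x=486,y=14].

[x=486,y=14]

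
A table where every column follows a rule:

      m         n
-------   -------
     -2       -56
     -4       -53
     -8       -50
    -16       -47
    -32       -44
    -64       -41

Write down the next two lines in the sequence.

-128  -38; -256  -35

Column m: ×2 each step, so -2, -4, -8, -16, -32, -64 → -128 → -256.
Column n goes -56, -53, -50, -47, -44, -41 → -38 → -35 (+3 each step).
Putting the parts together: -128  -38 and then -256  -35.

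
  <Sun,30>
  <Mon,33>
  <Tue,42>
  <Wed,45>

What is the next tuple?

Day goes Sun, Mon, Tue, Wed → Thu (runs through the weekdays Mon→Sun).
Second coordinate goes 30, 33, 42, 45 → 54 (alternating steps +3, +9, +3, +9, …).
Putting it together: <Thu,54>.

<Thu,54>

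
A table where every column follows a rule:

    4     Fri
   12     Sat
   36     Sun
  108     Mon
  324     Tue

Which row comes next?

First component: ×3 each step; 4, 12, 36, 108, 324 → 972.
For the day, runs through the weekdays Mon→Sun: Fri, Sat, Sun, Mon, Tue → Wed.
So the next row is 972  Wed.

972  Wed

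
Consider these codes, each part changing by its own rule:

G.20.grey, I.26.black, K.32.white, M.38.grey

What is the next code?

Letter: letters move forward 2 places in the alphabet, so G, I, K, M → O.
Second component — +6 each step: 20, 26, 32, 38 → 44.
For the shade, repeats grey → black → white: grey, black, white, grey → black.
Combining the parts gives O.44.black.

O.44.black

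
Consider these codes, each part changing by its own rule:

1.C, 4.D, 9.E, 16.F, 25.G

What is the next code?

36.H

First component: 1, 4, 9, 16, 25 → 36 (perfect squares: 1², 2², 3², …).
For the letter, letters move forward 1 place in the alphabet: C, D, E, F, G → H.
Combining the parts gives 36.H.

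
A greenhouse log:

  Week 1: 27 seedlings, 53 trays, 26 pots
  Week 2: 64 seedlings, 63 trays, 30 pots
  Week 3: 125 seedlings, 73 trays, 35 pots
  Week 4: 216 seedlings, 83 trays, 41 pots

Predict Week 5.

343 seedlings, 93 trays, 48 pots

Seedlings — perfect cubes: 3³, 4³, 5³, …: 27, 64, 125, 216 → 343.
Trays — +10 each step: 53, 63, 73, 83 → 93.
Pots: 26, 30, 35, 41 → 48 (differences are 4, 5, 6, … (increasing by 1 each time)).
So the next record is 343 seedlings, 93 trays, 48 pots.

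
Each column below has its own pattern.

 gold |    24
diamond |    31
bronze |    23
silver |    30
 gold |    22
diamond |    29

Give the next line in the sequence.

Rank: repeats gold → diamond → bronze → silver, so gold, diamond, bronze, silver, gold, diamond → bronze.
Second component: alternating steps +7, −8, +7, −8, …; 24, 31, 23, 30, 22, 29 → 21.
So the next line is bronze  21.

bronze  21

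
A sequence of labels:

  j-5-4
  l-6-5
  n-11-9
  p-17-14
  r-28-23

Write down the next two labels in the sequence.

For the letter, letters move forward 2 places in the alphabet: j, l, n, p, r → t → v.
Second component: 5, 6, 11, 17, 28 → 45 → 73 (each term is the sum of the two before it).
For the third component, each term is the sum of the two before it: 4, 5, 9, 14, 23 → 37 → 60.
So the next two labels are t-45-37 and v-73-60.

t-45-37, v-73-60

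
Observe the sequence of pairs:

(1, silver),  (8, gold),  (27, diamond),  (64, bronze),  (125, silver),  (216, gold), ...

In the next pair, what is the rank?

Rank: repeats silver → gold → diamond → bronze; silver, gold, diamond, bronze, silver, gold → diamond.

diamond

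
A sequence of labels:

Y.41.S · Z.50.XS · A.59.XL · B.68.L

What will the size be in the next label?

M

For the size, runs backward through clothing sizes XS→XL: S, XS, XL, L → M.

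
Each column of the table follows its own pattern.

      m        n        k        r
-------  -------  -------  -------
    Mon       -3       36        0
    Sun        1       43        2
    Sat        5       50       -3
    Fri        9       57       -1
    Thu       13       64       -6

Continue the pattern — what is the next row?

Wed  17  71  -4

Column m: runs backward through the weekdays Mon→Sun; Mon, Sun, Sat, Fri, Thu → Wed.
Column n: +4 each step; -3, 1, 5, 9, 13 → 17.
Column k: +7 each step, so 36, 43, 50, 57, 64 → 71.
For the column r, alternating steps +2, −5, +2, −5, …: 0, 2, -3, -1, -6 → -4.
So the next row is Wed  17  71  -4.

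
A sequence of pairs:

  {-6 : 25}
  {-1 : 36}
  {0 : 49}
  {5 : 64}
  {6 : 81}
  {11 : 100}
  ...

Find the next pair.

{12 : 121}

First part: alternating steps +5, +1, +5, +1, …; -6, -1, 0, 5, 6, 11 → 12.
For the second part, perfect squares: 5², 6², 7², …: 25, 36, 49, 64, 81, 100 → 121.
Combining the parts gives {12 : 121}.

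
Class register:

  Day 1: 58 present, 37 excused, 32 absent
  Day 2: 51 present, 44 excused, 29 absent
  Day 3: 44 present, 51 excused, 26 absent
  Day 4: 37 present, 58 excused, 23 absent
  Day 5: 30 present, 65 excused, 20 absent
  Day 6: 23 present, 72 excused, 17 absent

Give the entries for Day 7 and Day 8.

16 present, 79 excused, 14 absent; 9 present, 86 excused, 11 absent

Present: 58, 51, 44, 37, 30, 23 → 16 → 9 (−7 each step).
Excused: +7 each step; 37, 44, 51, 58, 65, 72 → 79 → 86.
Absent: −3 each step; 32, 29, 26, 23, 20, 17 → 14 → 11.
So the next two rows are 16 present, 79 excused, 14 absent and 9 present, 86 excused, 11 absent.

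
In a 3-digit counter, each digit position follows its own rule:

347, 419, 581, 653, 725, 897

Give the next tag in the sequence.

969

First digit: +1 each step, mod 10; 3, 4, 5, 6, 7, 8 → 9.
For the second digit, −3 each step, mod 10: 4, 1, 8, 5, 2, 9 → 6.
Third digit: +2 each step, mod 10, so 7, 9, 1, 3, 5, 7 → 9.
Combining the parts gives 969.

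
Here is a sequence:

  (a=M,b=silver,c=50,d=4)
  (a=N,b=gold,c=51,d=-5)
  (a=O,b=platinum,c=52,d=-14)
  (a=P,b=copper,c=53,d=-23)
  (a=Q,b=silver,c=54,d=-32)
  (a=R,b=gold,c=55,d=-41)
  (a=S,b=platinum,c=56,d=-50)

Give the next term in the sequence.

(a=T,b=copper,c=57,d=-59)

A: letters move forward 1 place in the alphabet, so M, N, O, P, Q, R, S → T.
B goes silver, gold, platinum, copper, silver, gold, platinum → copper (repeats silver → gold → platinum → copper).
C: 50, 51, 52, 53, 54, 55, 56 → 57 (+1 each step).
D: −9 each step; 4, -5, -14, -23, -32, -41, -50 → -59.
So the next term is (a=T,b=copper,c=57,d=-59).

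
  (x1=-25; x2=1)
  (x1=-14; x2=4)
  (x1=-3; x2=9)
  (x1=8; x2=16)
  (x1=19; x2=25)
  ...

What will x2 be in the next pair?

36

X2: perfect squares: 1², 2², 3², …; 1, 4, 9, 16, 25 → 36.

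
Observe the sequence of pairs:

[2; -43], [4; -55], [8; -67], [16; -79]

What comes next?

First slot: ×2 each step; 2, 4, 8, 16 → 32.
Second slot: -43, -55, -67, -79 → -91 (−12 each step).
Combining the parts gives [32; -91].

[32; -91]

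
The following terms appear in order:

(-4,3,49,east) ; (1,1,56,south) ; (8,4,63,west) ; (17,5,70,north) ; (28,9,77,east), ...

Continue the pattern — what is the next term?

(41,14,84,south)

First slot — differences are 5, 7, 9, … (increasing by 2 each time): -4, 1, 8, 17, 28 → 41.
Second slot: each term is the sum of the two before it, so 3, 1, 4, 5, 9 → 14.
Third slot: 49, 56, 63, 70, 77 → 84 (+7 each step).
Direction: east, south, west, north, east → south (repeats east → south → west → north).
Combining the parts gives (41,14,84,south).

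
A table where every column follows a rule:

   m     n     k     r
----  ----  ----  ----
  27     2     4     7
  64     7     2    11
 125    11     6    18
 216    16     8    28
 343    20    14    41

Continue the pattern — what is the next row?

Column m — perfect cubes: 3³, 4³, 5³, …: 27, 64, 125, 216, 343 → 512.
For the column n, alternating steps +5, +4, +5, +4, …: 2, 7, 11, 16, 20 → 25.
Column k — each term is the sum of the two before it: 4, 2, 6, 8, 14 → 22.
Column r: 7, 11, 18, 28, 41 → 57 (differences are 4, 7, 10, … (increasing by 3 each time)).
So the next row is 512  25  22  57.

512  25  22  57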